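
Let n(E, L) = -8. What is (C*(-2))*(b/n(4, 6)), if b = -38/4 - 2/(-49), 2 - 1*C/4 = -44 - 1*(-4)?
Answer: -2781/7 ≈ -397.29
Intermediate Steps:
C = 168 (C = 8 - 4*(-44 - 1*(-4)) = 8 - 4*(-44 + 4) = 8 - 4*(-40) = 8 + 160 = 168)
b = -927/98 (b = -38*¼ - 2*(-1/49) = -19/2 + 2/49 = -927/98 ≈ -9.4592)
(C*(-2))*(b/n(4, 6)) = (168*(-2))*(-927/98/(-8)) = -(-22248)*(-1)/(7*8) = -336*927/784 = -2781/7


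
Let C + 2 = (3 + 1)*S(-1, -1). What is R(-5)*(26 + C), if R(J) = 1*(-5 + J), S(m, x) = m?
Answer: -200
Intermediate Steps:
R(J) = -5 + J
C = -6 (C = -2 + (3 + 1)*(-1) = -2 + 4*(-1) = -2 - 4 = -6)
R(-5)*(26 + C) = (-5 - 5)*(26 - 6) = -10*20 = -200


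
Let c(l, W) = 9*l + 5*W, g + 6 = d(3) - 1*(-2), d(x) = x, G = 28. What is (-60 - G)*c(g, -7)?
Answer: 3872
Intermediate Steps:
g = -1 (g = -6 + (3 - 1*(-2)) = -6 + (3 + 2) = -6 + 5 = -1)
c(l, W) = 5*W + 9*l
(-60 - G)*c(g, -7) = (-60 - 1*28)*(5*(-7) + 9*(-1)) = (-60 - 28)*(-35 - 9) = -88*(-44) = 3872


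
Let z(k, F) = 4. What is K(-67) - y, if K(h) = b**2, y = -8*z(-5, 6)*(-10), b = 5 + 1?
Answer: -284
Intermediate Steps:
b = 6
y = 320 (y = -8*4*(-10) = -32*(-10) = 320)
K(h) = 36 (K(h) = 6**2 = 36)
K(-67) - y = 36 - 1*320 = 36 - 320 = -284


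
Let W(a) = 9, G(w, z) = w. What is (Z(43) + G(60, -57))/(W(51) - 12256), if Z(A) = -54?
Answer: -6/12247 ≈ -0.00048992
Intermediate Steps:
(Z(43) + G(60, -57))/(W(51) - 12256) = (-54 + 60)/(9 - 12256) = 6/(-12247) = 6*(-1/12247) = -6/12247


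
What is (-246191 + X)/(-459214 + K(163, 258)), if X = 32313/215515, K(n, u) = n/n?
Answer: 53057821052/98967289695 ≈ 0.53611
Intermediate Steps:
K(n, u) = 1
X = 32313/215515 (X = 32313*(1/215515) = 32313/215515 ≈ 0.14993)
(-246191 + X)/(-459214 + K(163, 258)) = (-246191 + 32313/215515)/(-459214 + 1) = -53057821052/215515/(-459213) = -53057821052/215515*(-1/459213) = 53057821052/98967289695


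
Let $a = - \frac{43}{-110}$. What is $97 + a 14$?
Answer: $\frac{5636}{55} \approx 102.47$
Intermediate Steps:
$a = \frac{43}{110}$ ($a = \left(-43\right) \left(- \frac{1}{110}\right) = \frac{43}{110} \approx 0.39091$)
$97 + a 14 = 97 + \frac{43}{110} \cdot 14 = 97 + \frac{301}{55} = \frac{5636}{55}$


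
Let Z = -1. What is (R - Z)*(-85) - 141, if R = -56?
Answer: 4534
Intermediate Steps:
(R - Z)*(-85) - 141 = (-56 - 1*(-1))*(-85) - 141 = (-56 + 1)*(-85) - 141 = -55*(-85) - 141 = 4675 - 141 = 4534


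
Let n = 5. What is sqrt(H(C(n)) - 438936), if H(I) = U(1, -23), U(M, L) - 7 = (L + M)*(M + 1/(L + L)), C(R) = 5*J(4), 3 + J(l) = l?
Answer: 7*I*sqrt(4738874)/23 ≈ 662.53*I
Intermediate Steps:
J(l) = -3 + l
C(R) = 5 (C(R) = 5*(-3 + 4) = 5*1 = 5)
U(M, L) = 7 + (L + M)*(M + 1/(2*L)) (U(M, L) = 7 + (L + M)*(M + 1/(L + L)) = 7 + (L + M)*(M + 1/(2*L)))
H(I) = -334/23 (H(I) = 15/2 + 1**2 - 23*1 + (1/2)*1/(-23) = 15/2 + 1 - 23 + (1/2)*1*(-1/23) = 15/2 + 1 - 23 - 1/46 = -334/23)
sqrt(H(C(n)) - 438936) = sqrt(-334/23 - 438936) = sqrt(-10095862/23) = 7*I*sqrt(4738874)/23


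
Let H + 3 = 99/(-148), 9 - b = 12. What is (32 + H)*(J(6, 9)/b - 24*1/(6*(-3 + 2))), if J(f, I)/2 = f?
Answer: 0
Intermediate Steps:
J(f, I) = 2*f
b = -3 (b = 9 - 1*12 = 9 - 12 = -3)
H = -543/148 (H = -3 + 99/(-148) = -3 + 99*(-1/148) = -3 - 99/148 = -543/148 ≈ -3.6689)
(32 + H)*(J(6, 9)/b - 24*1/(6*(-3 + 2))) = (32 - 543/148)*((2*6)/(-3) - 24*1/(6*(-3 + 2))) = 4193*(12*(-⅓) - 24/(6*(-1)))/148 = 4193*(-4 - 24/(-6))/148 = 4193*(-4 - 24*(-⅙))/148 = 4193*(-4 + 4)/148 = (4193/148)*0 = 0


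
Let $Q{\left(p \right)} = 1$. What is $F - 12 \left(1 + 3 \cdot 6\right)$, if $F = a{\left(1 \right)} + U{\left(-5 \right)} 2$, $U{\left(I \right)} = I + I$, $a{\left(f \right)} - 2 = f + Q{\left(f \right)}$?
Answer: $-244$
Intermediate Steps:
$a{\left(f \right)} = 3 + f$ ($a{\left(f \right)} = 2 + \left(f + 1\right) = 2 + \left(1 + f\right) = 3 + f$)
$U{\left(I \right)} = 2 I$
$F = -16$ ($F = \left(3 + 1\right) + 2 \left(-5\right) 2 = 4 - 20 = -16$)
$F - 12 \left(1 + 3 \cdot 6\right) = -16 - 12 \left(1 + 3 \cdot 6\right) = -16 - 12 \left(1 + 18\right) = -16 - 228 = -244$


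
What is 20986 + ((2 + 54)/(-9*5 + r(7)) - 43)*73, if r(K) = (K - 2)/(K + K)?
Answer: 11097143/625 ≈ 17755.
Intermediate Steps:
r(K) = (-2 + K)/(2*K) (r(K) = (-2 + K)/((2*K)) = (-2 + K)*(1/(2*K)) = (-2 + K)/(2*K))
20986 + ((2 + 54)/(-9*5 + r(7)) - 43)*73 = 20986 + ((2 + 54)/(-9*5 + (½)*(-2 + 7)/7) - 43)*73 = 20986 + (56/(-45 + (½)*(⅐)*5) - 43)*73 = 20986 + (56/(-45 + 5/14) - 43)*73 = 20986 + (56/(-625/14) - 43)*73 = 20986 + (56*(-14/625) - 43)*73 = 20986 + (-784/625 - 43)*73 = 20986 - 27659/625*73 = 20986 - 2019107/625 = 11097143/625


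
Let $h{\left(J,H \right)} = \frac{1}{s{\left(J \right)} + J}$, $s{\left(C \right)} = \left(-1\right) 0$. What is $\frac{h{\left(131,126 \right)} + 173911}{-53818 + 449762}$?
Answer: $\frac{11391171}{25934332} \approx 0.43923$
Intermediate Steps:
$s{\left(C \right)} = 0$
$h{\left(J,H \right)} = \frac{1}{J}$ ($h{\left(J,H \right)} = \frac{1}{0 + J} = \frac{1}{J}$)
$\frac{h{\left(131,126 \right)} + 173911}{-53818 + 449762} = \frac{\frac{1}{131} + 173911}{-53818 + 449762} = \frac{\frac{1}{131} + 173911}{395944} = \frac{22782342}{131} \cdot \frac{1}{395944} = \frac{11391171}{25934332}$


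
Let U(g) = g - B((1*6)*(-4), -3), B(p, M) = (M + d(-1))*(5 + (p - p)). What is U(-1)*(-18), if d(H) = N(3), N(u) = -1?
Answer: -342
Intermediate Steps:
d(H) = -1
B(p, M) = -5 + 5*M (B(p, M) = (M - 1)*(5 + (p - p)) = (-1 + M)*(5 + 0) = (-1 + M)*5 = -5 + 5*M)
U(g) = 20 + g (U(g) = g - (-5 + 5*(-3)) = g - (-5 - 15) = g - 1*(-20) = g + 20 = 20 + g)
U(-1)*(-18) = (20 - 1)*(-18) = 19*(-18) = -342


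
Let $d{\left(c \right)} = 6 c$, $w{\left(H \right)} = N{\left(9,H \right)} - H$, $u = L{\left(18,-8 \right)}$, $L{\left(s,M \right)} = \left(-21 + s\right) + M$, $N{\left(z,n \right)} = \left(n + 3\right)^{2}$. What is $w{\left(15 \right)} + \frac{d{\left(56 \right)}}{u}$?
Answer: $\frac{3063}{11} \approx 278.45$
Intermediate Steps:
$N{\left(z,n \right)} = \left(3 + n\right)^{2}$
$L{\left(s,M \right)} = -21 + M + s$
$u = -11$ ($u = -21 - 8 + 18 = -11$)
$w{\left(H \right)} = \left(3 + H\right)^{2} - H$
$w{\left(15 \right)} + \frac{d{\left(56 \right)}}{u} = \left(\left(3 + 15\right)^{2} - 15\right) + \frac{6 \cdot 56}{-11} = \left(18^{2} - 15\right) + 336 \left(- \frac{1}{11}\right) = \left(324 - 15\right) - \frac{336}{11} = 309 - \frac{336}{11} = \frac{3063}{11}$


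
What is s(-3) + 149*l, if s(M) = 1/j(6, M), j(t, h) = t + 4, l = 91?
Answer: 135591/10 ≈ 13559.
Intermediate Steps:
j(t, h) = 4 + t
s(M) = 1/10 (s(M) = 1/(4 + 6) = 1/10)
s(-3) + 149*l = 1/10 + 149*91 = 1/10 + 13559 = 135591/10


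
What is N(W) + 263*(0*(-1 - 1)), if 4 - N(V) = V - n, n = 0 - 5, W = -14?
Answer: 13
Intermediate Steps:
n = -5
N(V) = -1 - V (N(V) = 4 - (V - 1*(-5)) = 4 - (V + 5) = 4 - (5 + V) = 4 + (-5 - V) = -1 - V)
N(W) + 263*(0*(-1 - 1)) = (-1 - 1*(-14)) + 263*(0*(-1 - 1)) = (-1 + 14) + 263*(0*(-2)) = 13 + 263*0 = 13 + 0 = 13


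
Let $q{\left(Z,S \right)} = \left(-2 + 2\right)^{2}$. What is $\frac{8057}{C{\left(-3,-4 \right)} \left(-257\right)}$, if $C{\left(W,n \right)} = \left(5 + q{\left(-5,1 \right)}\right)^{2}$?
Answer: $- \frac{8057}{6425} \approx -1.254$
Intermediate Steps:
$q{\left(Z,S \right)} = 0$ ($q{\left(Z,S \right)} = 0^{2} = 0$)
$C{\left(W,n \right)} = 25$ ($C{\left(W,n \right)} = \left(5 + 0\right)^{2} = 5^{2} = 25$)
$\frac{8057}{C{\left(-3,-4 \right)} \left(-257\right)} = \frac{8057}{25 \left(-257\right)} = \frac{8057}{-6425} = 8057 \left(- \frac{1}{6425}\right) = - \frac{8057}{6425}$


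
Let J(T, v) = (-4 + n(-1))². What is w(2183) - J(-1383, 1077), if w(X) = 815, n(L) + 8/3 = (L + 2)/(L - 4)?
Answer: 172766/225 ≈ 767.85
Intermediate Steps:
n(L) = -8/3 + (2 + L)/(-4 + L) (n(L) = -8/3 + (L + 2)/(L - 4) = -8/3 + (2 + L)/(-4 + L))
J(T, v) = 10609/225 (J(T, v) = (-4 + (38 - 5*(-1))/(3*(-4 - 1)))² = (-4 + (⅓)*(38 + 5)/(-5))² = (-4 + (⅓)*(-⅕)*43)² = (-4 - 43/15)² = (-103/15)² = 10609/225)
w(2183) - J(-1383, 1077) = 815 - 1*10609/225 = 815 - 10609/225 = 172766/225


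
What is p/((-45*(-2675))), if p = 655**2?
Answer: 17161/4815 ≈ 3.5641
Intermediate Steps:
p = 429025
p/((-45*(-2675))) = 429025/((-45*(-2675))) = 429025/120375 = 429025*(1/120375) = 17161/4815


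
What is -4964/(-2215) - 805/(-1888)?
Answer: 11155107/4181920 ≈ 2.6675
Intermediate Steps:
-4964/(-2215) - 805/(-1888) = -4964*(-1/2215) - 805*(-1/1888) = 4964/2215 + 805/1888 = 11155107/4181920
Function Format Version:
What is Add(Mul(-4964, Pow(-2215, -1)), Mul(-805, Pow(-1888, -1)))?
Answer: Rational(11155107, 4181920) ≈ 2.6675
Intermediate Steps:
Add(Mul(-4964, Pow(-2215, -1)), Mul(-805, Pow(-1888, -1))) = Add(Mul(-4964, Rational(-1, 2215)), Mul(-805, Rational(-1, 1888))) = Add(Rational(4964, 2215), Rational(805, 1888)) = Rational(11155107, 4181920)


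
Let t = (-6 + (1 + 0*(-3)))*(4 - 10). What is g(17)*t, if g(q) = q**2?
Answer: 8670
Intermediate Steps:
t = 30 (t = (-6 + (1 + 0))*(-6) = (-6 + 1)*(-6) = -5*(-6) = 30)
g(17)*t = 17**2*30 = 289*30 = 8670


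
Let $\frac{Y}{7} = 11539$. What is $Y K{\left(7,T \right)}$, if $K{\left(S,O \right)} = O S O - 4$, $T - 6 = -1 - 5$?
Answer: $-323092$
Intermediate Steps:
$Y = 80773$ ($Y = 7 \cdot 11539 = 80773$)
$T = 0$ ($T = 6 - 6 = 0$)
$K{\left(S,O \right)} = -4 + S O^{2}$ ($K{\left(S,O \right)} = S O^{2} - 4 = -4 + S O^{2}$)
$Y K{\left(7,T \right)} = 80773 \left(-4 + 7 \cdot 0^{2}\right) = 80773 \left(-4 + 7 \cdot 0\right) = 80773 \left(-4 + 0\right) = 80773 \left(-4\right) = -323092$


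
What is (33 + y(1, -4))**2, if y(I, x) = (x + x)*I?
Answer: 625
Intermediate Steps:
y(I, x) = 2*I*x (y(I, x) = (2*x)*I = 2*I*x)
(33 + y(1, -4))**2 = (33 + 2*1*(-4))**2 = (33 - 8)**2 = 25**2 = 625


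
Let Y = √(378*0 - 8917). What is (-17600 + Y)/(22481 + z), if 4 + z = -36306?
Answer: 17600/13829 - I*√8917/13829 ≈ 1.2727 - 0.0068284*I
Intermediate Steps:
z = -36310 (z = -4 - 36306 = -36310)
Y = I*√8917 (Y = √(0 - 8917) = √(-8917) = I*√8917 ≈ 94.43*I)
(-17600 + Y)/(22481 + z) = (-17600 + I*√8917)/(22481 - 36310) = (-17600 + I*√8917)/(-13829) = (-17600 + I*√8917)*(-1/13829) = 17600/13829 - I*√8917/13829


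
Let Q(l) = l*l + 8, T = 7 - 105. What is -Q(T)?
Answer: -9612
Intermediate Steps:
T = -98
Q(l) = 8 + l**2 (Q(l) = l**2 + 8 = 8 + l**2)
-Q(T) = -(8 + (-98)**2) = -(8 + 9604) = -1*9612 = -9612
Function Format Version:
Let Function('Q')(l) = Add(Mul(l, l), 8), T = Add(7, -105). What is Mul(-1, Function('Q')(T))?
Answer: -9612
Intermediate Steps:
T = -98
Function('Q')(l) = Add(8, Pow(l, 2)) (Function('Q')(l) = Add(Pow(l, 2), 8) = Add(8, Pow(l, 2)))
Mul(-1, Function('Q')(T)) = Mul(-1, Add(8, Pow(-98, 2))) = Mul(-1, Add(8, 9604)) = Mul(-1, 9612) = -9612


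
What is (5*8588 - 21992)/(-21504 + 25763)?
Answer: 20948/4259 ≈ 4.9185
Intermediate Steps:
(5*8588 - 21992)/(-21504 + 25763) = (42940 - 21992)/4259 = 20948*(1/4259) = 20948/4259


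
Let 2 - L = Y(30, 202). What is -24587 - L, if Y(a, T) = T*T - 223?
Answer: 15992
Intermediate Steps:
Y(a, T) = -223 + T² (Y(a, T) = T² - 223 = -223 + T²)
L = -40579 (L = 2 - (-223 + 202²) = 2 - (-223 + 40804) = 2 - 1*40581 = 2 - 40581 = -40579)
-24587 - L = -24587 - 1*(-40579) = -24587 + 40579 = 15992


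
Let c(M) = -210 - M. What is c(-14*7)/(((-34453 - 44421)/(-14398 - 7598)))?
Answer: -1231776/39437 ≈ -31.234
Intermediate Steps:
c(-14*7)/(((-34453 - 44421)/(-14398 - 7598))) = (-210 - (-14)*7)/(((-34453 - 44421)/(-14398 - 7598))) = (-210 - 1*(-98))/((-78874/(-21996))) = (-210 + 98)/((-78874*(-1/21996))) = -112/39437/10998 = -112*10998/39437 = -1231776/39437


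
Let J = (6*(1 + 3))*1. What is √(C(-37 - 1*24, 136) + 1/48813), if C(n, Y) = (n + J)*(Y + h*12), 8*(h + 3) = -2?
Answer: 4*I*√534471402558/48813 ≈ 59.908*I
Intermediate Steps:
h = -13/4 (h = -3 + (⅛)*(-2) = -3 - ¼ = -13/4 ≈ -3.2500)
J = 24 (J = (6*4)*1 = 24*1 = 24)
C(n, Y) = (-39 + Y)*(24 + n) (C(n, Y) = (n + 24)*(Y - 13/4*12) = (24 + n)*(Y - 39) = (24 + n)*(-39 + Y) = (-39 + Y)*(24 + n))
√(C(-37 - 1*24, 136) + 1/48813) = √((-936 - 39*(-37 - 1*24) + 24*136 + 136*(-37 - 1*24)) + 1/48813) = √((-936 - 39*(-37 - 24) + 3264 + 136*(-37 - 24)) + 1/48813) = √((-936 - 39*(-61) + 3264 + 136*(-61)) + 1/48813) = √((-936 + 2379 + 3264 - 8296) + 1/48813) = √(-3589 + 1/48813) = √(-175189856/48813) = 4*I*√534471402558/48813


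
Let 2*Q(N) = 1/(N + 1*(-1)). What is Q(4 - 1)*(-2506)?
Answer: -1253/2 ≈ -626.50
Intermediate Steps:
Q(N) = 1/(2*(-1 + N)) (Q(N) = 1/(2*(N + 1*(-1))) = 1/(2*(N - 1)) = 1/(2*(-1 + N)))
Q(4 - 1)*(-2506) = (1/(2*(-1 + (4 - 1))))*(-2506) = (1/(2*(-1 + 3)))*(-2506) = ((1/2)/2)*(-2506) = ((1/2)*(1/2))*(-2506) = (1/4)*(-2506) = -1253/2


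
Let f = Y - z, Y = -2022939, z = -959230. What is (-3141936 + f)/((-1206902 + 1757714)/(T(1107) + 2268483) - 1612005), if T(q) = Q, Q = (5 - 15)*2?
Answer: 9540350073635/3656773147503 ≈ 2.6090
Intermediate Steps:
Q = -20 (Q = -10*2 = -20)
f = -1063709 (f = -2022939 - 1*(-959230) = -2022939 + 959230 = -1063709)
T(q) = -20
(-3141936 + f)/((-1206902 + 1757714)/(T(1107) + 2268483) - 1612005) = (-3141936 - 1063709)/((-1206902 + 1757714)/(-20 + 2268483) - 1612005) = -4205645/(550812/2268463 - 1612005) = -4205645/(-3656773147503/2268463) = -4205645*(-2268463/3656773147503) = 9540350073635/3656773147503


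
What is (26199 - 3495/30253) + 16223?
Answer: 1283389271/30253 ≈ 42422.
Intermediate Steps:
(26199 - 3495/30253) + 16223 = 792594852/30253 + 16223 = 1283389271/30253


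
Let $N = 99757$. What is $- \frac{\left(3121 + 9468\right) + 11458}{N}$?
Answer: $- \frac{24047}{99757} \approx -0.24106$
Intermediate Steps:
$- \frac{\left(3121 + 9468\right) + 11458}{N} = - \frac{\left(3121 + 9468\right) + 11458}{99757} = - \frac{12589 + 11458}{99757} = - \frac{24047}{99757}$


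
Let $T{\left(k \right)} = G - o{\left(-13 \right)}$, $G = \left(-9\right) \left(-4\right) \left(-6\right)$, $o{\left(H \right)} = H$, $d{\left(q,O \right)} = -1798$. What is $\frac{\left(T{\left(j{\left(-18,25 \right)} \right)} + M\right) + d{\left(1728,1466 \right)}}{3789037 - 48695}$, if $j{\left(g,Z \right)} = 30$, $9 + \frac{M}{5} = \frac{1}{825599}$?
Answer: $- \frac{1689175549}{3088022614858} \approx -0.00054701$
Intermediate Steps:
$M = - \frac{37151950}{825599}$ ($M = -45 + \frac{5}{825599} = - \frac{37151950}{825599} \approx -45.0$)
$G = -216$ ($G = 36 \left(-6\right) = -216$)
$T{\left(k \right)} = -203$ ($T{\left(k \right)} = -216 - -13 = -216 + 13 = -203$)
$\frac{\left(T{\left(j{\left(-18,25 \right)} \right)} + M\right) + d{\left(1728,1466 \right)}}{3789037 - 48695} = \frac{\left(-203 - \frac{37151950}{825599}\right) - 1798}{3789037 - 48695} = \frac{- \frac{204748547}{825599} - 1798}{3740342} = \left(- \frac{1689175549}{825599}\right) \frac{1}{3740342} = - \frac{1689175549}{3088022614858}$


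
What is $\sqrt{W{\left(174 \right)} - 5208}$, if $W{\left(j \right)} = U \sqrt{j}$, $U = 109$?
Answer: $\sqrt{-5208 + 109 \sqrt{174}} \approx 61.402 i$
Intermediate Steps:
$W{\left(j \right)} = 109 \sqrt{j}$
$\sqrt{W{\left(174 \right)} - 5208} = \sqrt{109 \sqrt{174} - 5208} = \sqrt{-5208 + 109 \sqrt{174}}$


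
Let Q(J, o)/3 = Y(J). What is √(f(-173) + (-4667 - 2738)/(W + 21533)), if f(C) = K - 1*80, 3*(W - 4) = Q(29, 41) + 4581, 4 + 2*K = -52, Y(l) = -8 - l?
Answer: I*√57436729667/23027 ≈ 10.408*I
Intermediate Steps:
K = -28 (K = -2 + (½)*(-52) = -2 - 26 = -28)
Q(J, o) = -24 - 3*J (Q(J, o) = 3*(-8 - J) = -24 - 3*J)
W = 1494 (W = 4 + ((-24 - 3*29) + 4581)/3 = 4 + ((-24 - 87) + 4581)/3 = 4 + (-111 + 4581)/3 = 4 + (⅓)*4470 = 4 + 1490 = 1494)
f(C) = -108 (f(C) = -28 - 1*80 = -28 - 80 = -108)
√(f(-173) + (-4667 - 2738)/(W + 21533)) = √(-108 + (-4667 - 2738)/(1494 + 21533)) = √(-108 - 7405/23027) = √(-2494321/23027) = I*√57436729667/23027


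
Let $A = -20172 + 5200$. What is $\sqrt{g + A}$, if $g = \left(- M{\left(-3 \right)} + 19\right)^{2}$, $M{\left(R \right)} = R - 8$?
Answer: $2 i \sqrt{3518} \approx 118.63 i$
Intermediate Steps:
$M{\left(R \right)} = -8 + R$
$g = 900$ ($g = \left(- (-8 - 3) + 19\right)^{2} = \left(\left(-1\right) \left(-11\right) + 19\right)^{2} = \left(11 + 19\right)^{2} = 30^{2} = 900$)
$A = -14972$
$\sqrt{g + A} = \sqrt{900 - 14972} = \sqrt{-14072} = 2 i \sqrt{3518}$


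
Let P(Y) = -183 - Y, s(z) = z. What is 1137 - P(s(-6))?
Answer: 1314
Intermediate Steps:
1137 - P(s(-6)) = 1137 - (-183 - 1*(-6)) = 1137 - (-183 + 6) = 1137 - 1*(-177) = 1137 + 177 = 1314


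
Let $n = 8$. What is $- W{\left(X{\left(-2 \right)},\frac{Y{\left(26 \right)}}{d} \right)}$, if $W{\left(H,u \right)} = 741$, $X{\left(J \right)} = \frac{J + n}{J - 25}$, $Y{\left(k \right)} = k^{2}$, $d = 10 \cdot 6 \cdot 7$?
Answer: $-741$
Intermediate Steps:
$d = 420$ ($d = 60 \cdot 7 = 420$)
$X{\left(J \right)} = \frac{8 + J}{-25 + J}$ ($X{\left(J \right)} = \frac{J + 8}{J - 25} = \frac{8 + J}{-25 + J}$)
$- W{\left(X{\left(-2 \right)},\frac{Y{\left(26 \right)}}{d} \right)} = \left(-1\right) 741 = -741$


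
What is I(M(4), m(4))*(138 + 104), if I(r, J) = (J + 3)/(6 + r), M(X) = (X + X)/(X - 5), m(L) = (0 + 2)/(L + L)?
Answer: -1573/4 ≈ -393.25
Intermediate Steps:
m(L) = 1/L (m(L) = 2/((2*L)) = 2*(1/(2*L)) = 1/L)
M(X) = 2*X/(-5 + X) (M(X) = (2*X)/(-5 + X) = 2*X/(-5 + X))
I(r, J) = (3 + J)/(6 + r)
I(M(4), m(4))*(138 + 104) = ((3 + 1/4)/(6 + 2*4/(-5 + 4)))*(138 + 104) = ((3 + ¼)/(6 + 2*4/(-1)))*242 = ((13/4)/(6 + 2*4*(-1)))*242 = ((13/4)/(6 - 8))*242 = ((13/4)/(-2))*242 = -½*13/4*242 = -13/8*242 = -1573/4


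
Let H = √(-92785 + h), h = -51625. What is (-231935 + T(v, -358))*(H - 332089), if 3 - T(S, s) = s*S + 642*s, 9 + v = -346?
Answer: 42901249554 - 129186*I*√144410 ≈ 4.2901e+10 - 4.9092e+7*I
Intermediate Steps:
v = -355 (v = -9 - 346 = -355)
T(S, s) = 3 - 642*s - S*s (T(S, s) = 3 - (s*S + 642*s) = 3 - (S*s + 642*s) = 3 - (642*s + S*s) = 3 + (-642*s - S*s) = 3 - 642*s - S*s)
H = I*√144410 (H = √(-92785 - 51625) = √(-144410) = I*√144410 ≈ 380.01*I)
(-231935 + T(v, -358))*(H - 332089) = (-231935 + (3 - 642*(-358) - 1*(-355)*(-358)))*(I*√144410 - 332089) = (-231935 + (3 + 229836 - 127090))*(-332089 + I*√144410) = (-231935 + 102749)*(-332089 + I*√144410) = -129186*(-332089 + I*√144410) = 42901249554 - 129186*I*√144410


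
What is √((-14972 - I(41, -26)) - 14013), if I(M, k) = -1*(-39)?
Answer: 4*I*√1814 ≈ 170.36*I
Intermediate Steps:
I(M, k) = 39
√((-14972 - I(41, -26)) - 14013) = √((-14972 - 1*39) - 14013) = √((-14972 - 39) - 14013) = √(-15011 - 14013) = √(-29024) = 4*I*√1814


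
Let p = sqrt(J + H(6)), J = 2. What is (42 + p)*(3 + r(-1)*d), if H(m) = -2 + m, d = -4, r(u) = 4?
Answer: -546 - 13*sqrt(6) ≈ -577.84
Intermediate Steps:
p = sqrt(6) (p = sqrt(2 + (-2 + 6)) = sqrt(2 + 4) = sqrt(6) ≈ 2.4495)
(42 + p)*(3 + r(-1)*d) = (42 + sqrt(6))*(3 + 4*(-4)) = (42 + sqrt(6))*(3 - 16) = (42 + sqrt(6))*(-13) = -546 - 13*sqrt(6)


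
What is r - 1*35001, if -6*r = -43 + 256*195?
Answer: -259883/6 ≈ -43314.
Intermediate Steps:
r = -49877/6 (r = -(-43 + 256*195)/6 = -(-43 + 49920)/6 = -1/6*49877 = -49877/6 ≈ -8312.8)
r - 1*35001 = -49877/6 - 1*35001 = -49877/6 - 35001 = -259883/6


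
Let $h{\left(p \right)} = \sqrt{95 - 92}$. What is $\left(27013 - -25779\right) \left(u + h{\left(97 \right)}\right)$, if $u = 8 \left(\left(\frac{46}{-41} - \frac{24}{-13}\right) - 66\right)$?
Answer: $- \frac{14693914112}{533} + 52792 \sqrt{3} \approx -2.7477 \cdot 10^{7}$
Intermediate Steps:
$h{\left(p \right)} = \sqrt{3}$
$u = - \frac{278336}{533}$ ($u = 8 \left(\left(46 \left(- \frac{1}{41}\right) - - \frac{24}{13}\right) - 66\right) = 8 \left(\left(- \frac{46}{41} + \frac{24}{13}\right) - 66\right) = 8 \left(\frac{386}{533} - 66\right) = 8 \left(- \frac{34792}{533}\right) = - \frac{278336}{533} \approx -522.21$)
$\left(27013 - -25779\right) \left(u + h{\left(97 \right)}\right) = \left(27013 - -25779\right) \left(- \frac{278336}{533} + \sqrt{3}\right) = \left(27013 + 25779\right) \left(- \frac{278336}{533} + \sqrt{3}\right) = 52792 \left(- \frac{278336}{533} + \sqrt{3}\right) = - \frac{14693914112}{533} + 52792 \sqrt{3}$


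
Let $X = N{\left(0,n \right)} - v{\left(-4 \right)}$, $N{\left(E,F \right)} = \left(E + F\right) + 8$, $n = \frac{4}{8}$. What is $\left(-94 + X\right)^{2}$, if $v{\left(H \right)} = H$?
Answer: $\frac{26569}{4} \approx 6642.3$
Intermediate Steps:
$n = \frac{1}{2}$ ($n = 4 \cdot \frac{1}{8} = \frac{1}{2} \approx 0.5$)
$N{\left(E,F \right)} = 8 + E + F$
$X = \frac{25}{2}$ ($X = \left(8 + 0 + \frac{1}{2}\right) - -4 = \frac{17}{2} + 4 = \frac{25}{2} \approx 12.5$)
$\left(-94 + X\right)^{2} = \left(-94 + \frac{25}{2}\right)^{2} = \left(- \frac{163}{2}\right)^{2} = \frac{26569}{4}$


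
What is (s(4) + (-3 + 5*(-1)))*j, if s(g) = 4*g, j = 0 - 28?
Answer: -224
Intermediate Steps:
j = -28
(s(4) + (-3 + 5*(-1)))*j = (4*4 + (-3 + 5*(-1)))*(-28) = (16 + (-3 - 5))*(-28) = (16 - 8)*(-28) = 8*(-28) = -224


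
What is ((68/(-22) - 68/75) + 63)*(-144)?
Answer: -2336496/275 ≈ -8496.3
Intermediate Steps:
((68/(-22) - 68/75) + 63)*(-144) = ((68*(-1/22) - 68*1/75) + 63)*(-144) = ((-34/11 - 68/75) + 63)*(-144) = (-3298/825 + 63)*(-144) = (48677/825)*(-144) = -2336496/275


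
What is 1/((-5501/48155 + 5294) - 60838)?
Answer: -48155/2674726821 ≈ -1.8004e-5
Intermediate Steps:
1/((-5501/48155 + 5294) - 60838) = 1/(254927069/48155 - 60838) = 1/(-2674726821/48155) = -48155/2674726821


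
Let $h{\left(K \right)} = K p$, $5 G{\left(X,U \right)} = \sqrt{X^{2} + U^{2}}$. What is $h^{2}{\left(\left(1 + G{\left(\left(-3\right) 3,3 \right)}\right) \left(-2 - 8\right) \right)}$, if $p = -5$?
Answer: $11500 + 3000 \sqrt{10} \approx 20987.0$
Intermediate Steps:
$G{\left(X,U \right)} = \frac{\sqrt{U^{2} + X^{2}}}{5}$ ($G{\left(X,U \right)} = \frac{\sqrt{X^{2} + U^{2}}}{5} = \frac{\sqrt{U^{2} + X^{2}}}{5}$)
$h{\left(K \right)} = - 5 K$ ($h{\left(K \right)} = K \left(-5\right) = - 5 K$)
$h^{2}{\left(\left(1 + G{\left(\left(-3\right) 3,3 \right)}\right) \left(-2 - 8\right) \right)} = \left(- 5 \left(1 + \frac{\sqrt{3^{2} + \left(\left(-3\right) 3\right)^{2}}}{5}\right) \left(-2 - 8\right)\right)^{2} = \left(- 5 \left(1 + \frac{\sqrt{9 + \left(-9\right)^{2}}}{5}\right) \left(-10\right)\right)^{2} = \left(- 5 \left(1 + \frac{\sqrt{9 + 81}}{5}\right) \left(-10\right)\right)^{2} = \left(- 5 \left(1 + \frac{\sqrt{90}}{5}\right) \left(-10\right)\right)^{2} = \left(- 5 \left(1 + \frac{3 \sqrt{10}}{5}\right) \left(-10\right)\right)^{2} = \left(- 5 \left(-10 - 6 \sqrt{10}\right)\right)^{2} = \left(50 + 30 \sqrt{10}\right)^{2}$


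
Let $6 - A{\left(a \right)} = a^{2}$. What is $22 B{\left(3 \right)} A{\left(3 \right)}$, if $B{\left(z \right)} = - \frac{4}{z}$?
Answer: $88$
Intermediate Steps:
$A{\left(a \right)} = 6 - a^{2}$
$22 B{\left(3 \right)} A{\left(3 \right)} = 22 \left(- \frac{4}{3}\right) \left(6 - 3^{2}\right) = 22 \left(\left(-4\right) \frac{1}{3}\right) \left(6 - 9\right) = 22 \left(- \frac{4}{3}\right) \left(6 - 9\right) = \left(- \frac{88}{3}\right) \left(-3\right) = 88$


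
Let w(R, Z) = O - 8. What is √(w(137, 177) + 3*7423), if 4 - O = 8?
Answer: 3*√2473 ≈ 149.19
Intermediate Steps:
O = -4 (O = 4 - 1*8 = 4 - 8 = -4)
w(R, Z) = -12 (w(R, Z) = -4 - 8 = -12)
√(w(137, 177) + 3*7423) = √(-12 + 3*7423) = √(-12 + 22269) = √22257 = 3*√2473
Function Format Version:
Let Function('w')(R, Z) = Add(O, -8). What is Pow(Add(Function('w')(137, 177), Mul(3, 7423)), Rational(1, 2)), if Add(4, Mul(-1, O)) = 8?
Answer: Mul(3, Pow(2473, Rational(1, 2))) ≈ 149.19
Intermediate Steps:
O = -4 (O = Add(4, Mul(-1, 8)) = Add(4, -8) = -4)
Function('w')(R, Z) = -12 (Function('w')(R, Z) = Add(-4, -8) = -12)
Pow(Add(Function('w')(137, 177), Mul(3, 7423)), Rational(1, 2)) = Pow(Add(-12, Mul(3, 7423)), Rational(1, 2)) = Pow(Add(-12, 22269), Rational(1, 2)) = Pow(22257, Rational(1, 2)) = Mul(3, Pow(2473, Rational(1, 2)))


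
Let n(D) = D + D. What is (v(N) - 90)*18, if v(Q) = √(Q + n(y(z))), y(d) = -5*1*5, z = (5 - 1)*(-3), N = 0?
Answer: -1620 + 90*I*√2 ≈ -1620.0 + 127.28*I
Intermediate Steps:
z = -12 (z = 4*(-3) = -12)
y(d) = -25 (y(d) = -5*5 = -25)
n(D) = 2*D
v(Q) = √(-50 + Q) (v(Q) = √(Q + 2*(-25)) = √(Q - 50) = √(-50 + Q))
(v(N) - 90)*18 = (√(-50 + 0) - 90)*18 = (√(-50) - 90)*18 = (5*I*√2 - 90)*18 = (-90 + 5*I*√2)*18 = -1620 + 90*I*√2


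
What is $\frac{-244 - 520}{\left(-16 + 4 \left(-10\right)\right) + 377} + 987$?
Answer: $\frac{316063}{321} \approx 984.62$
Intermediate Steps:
$\frac{-244 - 520}{\left(-16 + 4 \left(-10\right)\right) + 377} + 987 = - \frac{764}{\left(-16 - 40\right) + 377} + 987 = - \frac{764}{-56 + 377} + 987 = - \frac{764}{321} + 987 = \frac{316063}{321}$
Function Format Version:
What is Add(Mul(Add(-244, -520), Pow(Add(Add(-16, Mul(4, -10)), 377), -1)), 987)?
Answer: Rational(316063, 321) ≈ 984.62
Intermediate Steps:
Add(Mul(Add(-244, -520), Pow(Add(Add(-16, Mul(4, -10)), 377), -1)), 987) = Add(Mul(-764, Pow(Add(Add(-16, -40), 377), -1)), 987) = Add(Mul(-764, Pow(Add(-56, 377), -1)), 987) = Add(Mul(-764, Pow(321, -1)), 987) = Add(Mul(-764, Rational(1, 321)), 987) = Add(Rational(-764, 321), 987) = Rational(316063, 321)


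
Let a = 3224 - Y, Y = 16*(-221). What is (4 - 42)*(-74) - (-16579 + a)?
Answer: 12631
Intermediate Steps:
Y = -3536
a = 6760 (a = 3224 - 1*(-3536) = 3224 + 3536 = 6760)
(4 - 42)*(-74) - (-16579 + a) = (4 - 42)*(-74) - (-16579 + 6760) = -38*(-74) - 1*(-9819) = 2812 + 9819 = 12631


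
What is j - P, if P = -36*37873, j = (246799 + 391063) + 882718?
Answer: 2884008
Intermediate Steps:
j = 1520580 (j = 637862 + 882718 = 1520580)
P = -1363428
j - P = 1520580 - 1*(-1363428) = 1520580 + 1363428 = 2884008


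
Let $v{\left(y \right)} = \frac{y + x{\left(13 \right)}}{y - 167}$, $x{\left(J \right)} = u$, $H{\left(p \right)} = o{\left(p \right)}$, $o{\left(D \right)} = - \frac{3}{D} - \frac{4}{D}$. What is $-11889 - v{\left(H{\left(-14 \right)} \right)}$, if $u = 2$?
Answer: $- \frac{3959032}{333} \approx -11889.0$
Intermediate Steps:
$o{\left(D \right)} = - \frac{7}{D}$
$H{\left(p \right)} = - \frac{7}{p}$
$x{\left(J \right)} = 2$
$v{\left(y \right)} = \frac{2 + y}{-167 + y}$ ($v{\left(y \right)} = \frac{y + 2}{y - 167} = \frac{2 + y}{-167 + y}$)
$-11889 - v{\left(H{\left(-14 \right)} \right)} = -11889 - \frac{2 - \frac{7}{-14}}{-167 - \frac{7}{-14}} = -11889 - \frac{2 - - \frac{1}{2}}{-167 - - \frac{1}{2}} = -11889 - \frac{2 + \frac{1}{2}}{-167 + \frac{1}{2}} = -11889 - \frac{1}{- \frac{333}{2}} \cdot \frac{5}{2} = -11889 - \left(- \frac{2}{333}\right) \frac{5}{2} = -11889 - - \frac{5}{333} = -11889 + \frac{5}{333} = - \frac{3959032}{333}$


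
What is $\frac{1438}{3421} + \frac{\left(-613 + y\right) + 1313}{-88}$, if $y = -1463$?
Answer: $\frac{248797}{27368} \approx 9.0908$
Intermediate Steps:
$\frac{1438}{3421} + \frac{\left(-613 + y\right) + 1313}{-88} = \frac{1438}{3421} + \frac{\left(-613 - 1463\right) + 1313}{-88} = 1438 \cdot \frac{1}{3421} + \left(-2076 + 1313\right) \left(- \frac{1}{88}\right) = \frac{1438}{3421} - - \frac{763}{88} = \frac{1438}{3421} + \frac{763}{88} = \frac{248797}{27368}$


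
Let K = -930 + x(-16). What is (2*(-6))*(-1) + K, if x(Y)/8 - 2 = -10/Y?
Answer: -897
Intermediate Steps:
x(Y) = 16 - 80/Y (x(Y) = 16 + 8*(-10/Y) = 16 - 80/Y)
K = -909 (K = -930 + (16 - 80/(-16)) = -930 + (16 - 80*(-1/16)) = -930 + (16 + 5) = -930 + 21 = -909)
(2*(-6))*(-1) + K = (2*(-6))*(-1) - 909 = -12*(-1) - 909 = 12 - 909 = -897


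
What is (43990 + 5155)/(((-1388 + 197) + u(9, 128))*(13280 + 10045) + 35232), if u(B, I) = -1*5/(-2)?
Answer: -98290/55373061 ≈ -0.0017751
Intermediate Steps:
u(B, I) = 5/2 (u(B, I) = -5*(-1/2) = 5/2)
(43990 + 5155)/(((-1388 + 197) + u(9, 128))*(13280 + 10045) + 35232) = (43990 + 5155)/(((-1388 + 197) + 5/2)*(13280 + 10045) + 35232) = 49145/((-1191 + 5/2)*23325 + 35232) = 49145/(-2377/2*23325 + 35232) = 49145/(-55443525/2 + 35232) = 49145/(-55373061/2) = 49145*(-2/55373061) = -98290/55373061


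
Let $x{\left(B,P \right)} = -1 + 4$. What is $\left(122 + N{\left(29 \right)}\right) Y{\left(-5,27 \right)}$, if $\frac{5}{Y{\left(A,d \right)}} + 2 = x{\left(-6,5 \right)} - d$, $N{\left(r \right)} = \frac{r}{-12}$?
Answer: $- \frac{7175}{312} \approx -22.997$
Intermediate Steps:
$N{\left(r \right)} = - \frac{r}{12}$ ($N{\left(r \right)} = r \left(- \frac{1}{12}\right) = - \frac{r}{12}$)
$x{\left(B,P \right)} = 3$
$Y{\left(A,d \right)} = \frac{5}{1 - d}$ ($Y{\left(A,d \right)} = \frac{5}{-2 - \left(-3 + d\right)} = \frac{5}{1 - d}$)
$\left(122 + N{\left(29 \right)}\right) Y{\left(-5,27 \right)} = \left(122 - \frac{29}{12}\right) \left(- \frac{5}{-1 + 27}\right) = \left(122 - \frac{29}{12}\right) \left(- \frac{5}{26}\right) = \frac{1435 \left(\left(-5\right) \frac{1}{26}\right)}{12} = \frac{1435}{12} \left(- \frac{5}{26}\right) = - \frac{7175}{312}$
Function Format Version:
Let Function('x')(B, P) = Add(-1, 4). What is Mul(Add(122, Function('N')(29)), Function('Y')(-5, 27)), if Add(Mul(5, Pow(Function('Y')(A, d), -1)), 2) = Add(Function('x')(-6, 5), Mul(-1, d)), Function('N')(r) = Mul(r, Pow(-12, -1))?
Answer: Rational(-7175, 312) ≈ -22.997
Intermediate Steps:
Function('N')(r) = Mul(Rational(-1, 12), r) (Function('N')(r) = Mul(r, Rational(-1, 12)) = Mul(Rational(-1, 12), r))
Function('x')(B, P) = 3
Function('Y')(A, d) = Mul(5, Pow(Add(1, Mul(-1, d)), -1)) (Function('Y')(A, d) = Mul(5, Pow(Add(-2, Add(3, Mul(-1, d))), -1)) = Mul(5, Pow(Add(1, Mul(-1, d)), -1)))
Mul(Add(122, Function('N')(29)), Function('Y')(-5, 27)) = Mul(Add(122, Mul(Rational(-1, 12), 29)), Mul(-5, Pow(Add(-1, 27), -1))) = Mul(Add(122, Rational(-29, 12)), Mul(-5, Pow(26, -1))) = Mul(Rational(1435, 12), Mul(-5, Rational(1, 26))) = Mul(Rational(1435, 12), Rational(-5, 26)) = Rational(-7175, 312)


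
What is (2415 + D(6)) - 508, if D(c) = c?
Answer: 1913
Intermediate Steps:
(2415 + D(6)) - 508 = (2415 + 6) - 508 = 2421 - 508 = 1913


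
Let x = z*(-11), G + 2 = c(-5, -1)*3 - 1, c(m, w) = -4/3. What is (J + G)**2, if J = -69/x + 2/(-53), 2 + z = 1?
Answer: 60217600/339889 ≈ 177.17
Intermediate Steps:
c(m, w) = -4/3 (c(m, w) = -4*1/3 = -4/3)
z = -1 (z = -2 + 1 = -1)
G = -7 (G = -2 + (-4/3*3 - 1) = -2 + (-4 - 1) = -2 - 5 = -7)
x = 11 (x = -1*(-11) = 11)
J = -3679/583 (J = -69/11 + 2/(-53) = -69*1/11 + 2*(-1/53) = -69/11 - 2/53 = -3679/583 ≈ -6.3105)
(J + G)**2 = (-3679/583 - 7)**2 = (-7760/583)**2 = 60217600/339889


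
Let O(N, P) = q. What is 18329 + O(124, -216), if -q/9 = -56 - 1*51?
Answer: 19292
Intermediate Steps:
q = 963 (q = -9*(-56 - 1*51) = -9*(-56 - 51) = -9*(-107) = 963)
O(N, P) = 963
18329 + O(124, -216) = 18329 + 963 = 19292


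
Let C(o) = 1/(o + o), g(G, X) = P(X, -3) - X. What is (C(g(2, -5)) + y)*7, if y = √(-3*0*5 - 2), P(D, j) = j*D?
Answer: 7/40 + 7*I*√2 ≈ 0.175 + 9.8995*I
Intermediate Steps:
P(D, j) = D*j
g(G, X) = -4*X (g(G, X) = X*(-3) - X = -3*X - X = -4*X)
C(o) = 1/(2*o)
y = I*√2 (y = √(0*5 - 2) = √(0 - 2) = √(-2) = I*√2 ≈ 1.4142*I)
(C(g(2, -5)) + y)*7 = (1/(2*((-4*(-5)))) + I*√2)*7 = ((½)/20 + I*√2)*7 = ((½)*(1/20) + I*√2)*7 = (1/40 + I*√2)*7 = 7/40 + 7*I*√2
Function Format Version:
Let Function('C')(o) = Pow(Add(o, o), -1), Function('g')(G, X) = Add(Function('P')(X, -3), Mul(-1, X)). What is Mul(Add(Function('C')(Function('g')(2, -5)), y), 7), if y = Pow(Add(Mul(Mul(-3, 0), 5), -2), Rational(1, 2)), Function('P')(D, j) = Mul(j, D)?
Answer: Add(Rational(7, 40), Mul(7, I, Pow(2, Rational(1, 2)))) ≈ Add(0.17500, Mul(9.8995, I))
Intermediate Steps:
Function('P')(D, j) = Mul(D, j)
Function('g')(G, X) = Mul(-4, X) (Function('g')(G, X) = Add(Mul(X, -3), Mul(-1, X)) = Add(Mul(-3, X), Mul(-1, X)) = Mul(-4, X))
Function('C')(o) = Mul(Rational(1, 2), Pow(o, -1)) (Function('C')(o) = Pow(Mul(2, o), -1) = Mul(Rational(1, 2), Pow(o, -1)))
y = Mul(I, Pow(2, Rational(1, 2))) (y = Pow(Add(Mul(0, 5), -2), Rational(1, 2)) = Pow(Add(0, -2), Rational(1, 2)) = Pow(-2, Rational(1, 2)) = Mul(I, Pow(2, Rational(1, 2))) ≈ Mul(1.4142, I))
Mul(Add(Function('C')(Function('g')(2, -5)), y), 7) = Mul(Add(Mul(Rational(1, 2), Pow(Mul(-4, -5), -1)), Mul(I, Pow(2, Rational(1, 2)))), 7) = Mul(Add(Mul(Rational(1, 2), Pow(20, -1)), Mul(I, Pow(2, Rational(1, 2)))), 7) = Mul(Add(Mul(Rational(1, 2), Rational(1, 20)), Mul(I, Pow(2, Rational(1, 2)))), 7) = Mul(Add(Rational(1, 40), Mul(I, Pow(2, Rational(1, 2)))), 7) = Add(Rational(7, 40), Mul(7, I, Pow(2, Rational(1, 2))))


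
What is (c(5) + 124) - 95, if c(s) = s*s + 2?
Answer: 56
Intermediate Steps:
c(s) = 2 + s² (c(s) = s² + 2 = 2 + s²)
(c(5) + 124) - 95 = ((2 + 5²) + 124) - 95 = ((2 + 25) + 124) - 95 = (27 + 124) - 95 = 151 - 95 = 56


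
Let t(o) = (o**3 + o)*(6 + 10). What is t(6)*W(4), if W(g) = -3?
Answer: -10656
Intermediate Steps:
t(o) = 16*o + 16*o**3 (t(o) = (o + o**3)*16 = 16*o + 16*o**3)
t(6)*W(4) = (16*6*(1 + 6**2))*(-3) = (16*6*(1 + 36))*(-3) = (16*6*37)*(-3) = 3552*(-3) = -10656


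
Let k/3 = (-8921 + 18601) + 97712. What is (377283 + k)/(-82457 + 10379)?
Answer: -233153/24026 ≈ -9.7042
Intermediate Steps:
k = 322176 (k = 3*((-8921 + 18601) + 97712) = 3*(9680 + 97712) = 3*107392 = 322176)
(377283 + k)/(-82457 + 10379) = (377283 + 322176)/(-82457 + 10379) = 699459/(-72078) = 699459*(-1/72078) = -233153/24026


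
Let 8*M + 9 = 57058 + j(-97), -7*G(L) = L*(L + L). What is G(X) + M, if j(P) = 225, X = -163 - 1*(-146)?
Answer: 198147/28 ≈ 7076.7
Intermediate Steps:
X = -17 (X = -163 + 146 = -17)
G(L) = -2*L²/7 (G(L) = -L*(L + L)/7 = -L*2*L/7 = -2*L²/7)
M = 28637/4 (M = -9/8 + (57058 + 225)/8 = -9/8 + (⅛)*57283 = -9/8 + 57283/8 = 28637/4 ≈ 7159.3)
G(X) + M = -2/7*(-17)² + 28637/4 = -2/7*289 + 28637/4 = -578/7 + 28637/4 = 198147/28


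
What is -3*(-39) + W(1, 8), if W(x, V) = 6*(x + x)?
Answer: 129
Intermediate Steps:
W(x, V) = 12*x (W(x, V) = 6*(2*x) = 12*x)
-3*(-39) + W(1, 8) = -3*(-39) + 12*1 = 117 + 12 = 129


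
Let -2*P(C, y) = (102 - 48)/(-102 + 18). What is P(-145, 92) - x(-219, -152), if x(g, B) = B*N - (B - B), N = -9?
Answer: -38295/28 ≈ -1367.7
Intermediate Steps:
x(g, B) = -9*B (x(g, B) = B*(-9) - (B - B) = -9*B - 1*0 = -9*B + 0 = -9*B)
P(C, y) = 9/28 (P(C, y) = -(102 - 48)/(2*(-102 + 18)) = -27/(-84) = -27*(-1)/84 = -½*(-9/14) = 9/28)
P(-145, 92) - x(-219, -152) = 9/28 - (-9)*(-152) = 9/28 - 1*1368 = 9/28 - 1368 = -38295/28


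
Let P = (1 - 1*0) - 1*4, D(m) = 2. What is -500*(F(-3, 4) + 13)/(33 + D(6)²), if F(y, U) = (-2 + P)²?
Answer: -19000/37 ≈ -513.51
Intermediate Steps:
P = -3 (P = (1 + 0) - 4 = 1 - 4 = -3)
F(y, U) = 25 (F(y, U) = (-2 - 3)² = (-5)² = 25)
-500*(F(-3, 4) + 13)/(33 + D(6)²) = -500*(25 + 13)/(33 + 2²) = -19000/(33 + 4) = -19000/37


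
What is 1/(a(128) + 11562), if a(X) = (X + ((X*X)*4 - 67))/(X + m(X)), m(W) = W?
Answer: 256/3025469 ≈ 8.4615e-5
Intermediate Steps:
a(X) = (-67 + X + 4*X²)/(2*X) (a(X) = (X + ((X*X)*4 - 67))/(X + X) = (X + (X²*4 - 67))/((2*X)) = (X + (4*X² - 67))*(1/(2*X)) = (X + (-67 + 4*X²))*(1/(2*X)) = (-67 + X + 4*X²)*(1/(2*X)) = (-67 + X + 4*X²)/(2*X))
1/(a(128) + 11562) = 1/((½)*(-67 + 128 + 4*128²)/128 + 11562) = 1/((½)*(1/128)*(-67 + 128 + 4*16384) + 11562) = 1/((½)*(1/128)*(-67 + 128 + 65536) + 11562) = 1/((½)*(1/128)*65597 + 11562) = 1/(65597/256 + 11562) = 1/(3025469/256) = 256/3025469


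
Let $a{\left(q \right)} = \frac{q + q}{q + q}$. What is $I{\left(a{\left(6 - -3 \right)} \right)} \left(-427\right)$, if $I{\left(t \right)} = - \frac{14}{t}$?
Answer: $5978$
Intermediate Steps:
$a{\left(q \right)} = 1$ ($a{\left(q \right)} = \frac{2 q}{2 q} = 2 q \frac{1}{2 q} = 1$)
$I{\left(a{\left(6 - -3 \right)} \right)} \left(-427\right) = - \frac{14}{1} \left(-427\right) = \left(-14\right) 1 \left(-427\right) = \left(-14\right) \left(-427\right) = 5978$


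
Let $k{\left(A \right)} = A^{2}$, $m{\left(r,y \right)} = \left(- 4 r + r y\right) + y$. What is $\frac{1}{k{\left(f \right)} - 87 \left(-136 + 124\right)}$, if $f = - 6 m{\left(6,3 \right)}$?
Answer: $\frac{1}{1368} \approx 0.00073099$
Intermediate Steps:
$m{\left(r,y \right)} = y - 4 r + r y$
$f = 18$ ($f = - 6 \left(3 - 24 + 6 \cdot 3\right) = - 6 \left(3 - 24 + 18\right) = \left(-6\right) \left(-3\right) = 18$)
$\frac{1}{k{\left(f \right)} - 87 \left(-136 + 124\right)} = \frac{1}{18^{2} - 87 \left(-136 + 124\right)} = \frac{1}{324 - -1044} = \frac{1}{324 + 1044} = \frac{1}{1368}$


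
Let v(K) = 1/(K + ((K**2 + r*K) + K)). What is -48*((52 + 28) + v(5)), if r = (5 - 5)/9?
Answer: -134448/35 ≈ -3841.4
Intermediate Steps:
r = 0 (r = 0*(1/9) = 0)
v(K) = 1/(K**2 + 2*K) (v(K) = 1/(K + ((K**2 + 0*K) + K)) = 1/(K + ((K**2 + 0) + K)) = 1/(K + (K**2 + K)) = 1/(K + (K + K**2)) = 1/(K**2 + 2*K))
-48*((52 + 28) + v(5)) = -48*((52 + 28) + 1/(5*(2 + 5))) = -48*(80 + (1/5)/7) = -48*(80 + (1/5)*(1/7)) = -48*(80 + 1/35) = -48*2801/35 = -134448/35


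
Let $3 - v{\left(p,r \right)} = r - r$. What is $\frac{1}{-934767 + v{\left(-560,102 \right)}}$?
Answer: $- \frac{1}{934764} \approx -1.0698 \cdot 10^{-6}$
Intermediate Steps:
$v{\left(p,r \right)} = 3$ ($v{\left(p,r \right)} = 3 - \left(r - r\right) = 3 - 0 = 3 + 0 = 3$)
$\frac{1}{-934767 + v{\left(-560,102 \right)}} = \frac{1}{-934767 + 3} = \frac{1}{-934764} = - \frac{1}{934764}$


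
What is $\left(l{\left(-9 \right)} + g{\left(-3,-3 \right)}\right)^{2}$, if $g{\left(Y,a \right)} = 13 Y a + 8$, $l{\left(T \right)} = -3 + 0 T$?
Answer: $14884$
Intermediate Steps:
$l{\left(T \right)} = -3$ ($l{\left(T \right)} = -3 + 0 = -3$)
$g{\left(Y,a \right)} = 8 + 13 Y a$ ($g{\left(Y,a \right)} = 13 Y a + 8 = 8 + 13 Y a$)
$\left(l{\left(-9 \right)} + g{\left(-3,-3 \right)}\right)^{2} = \left(-3 + \left(8 + 13 \left(-3\right) \left(-3\right)\right)\right)^{2} = \left(-3 + \left(8 + 117\right)\right)^{2} = \left(-3 + 125\right)^{2} = 122^{2} = 14884$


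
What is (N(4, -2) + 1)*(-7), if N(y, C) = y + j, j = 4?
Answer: -63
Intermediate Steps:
N(y, C) = 4 + y (N(y, C) = y + 4 = 4 + y)
(N(4, -2) + 1)*(-7) = ((4 + 4) + 1)*(-7) = (8 + 1)*(-7) = 9*(-7) = -63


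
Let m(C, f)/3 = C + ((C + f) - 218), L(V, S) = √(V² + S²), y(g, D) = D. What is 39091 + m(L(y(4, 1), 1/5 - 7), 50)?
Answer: 38587 + 6*√1181/5 ≈ 38628.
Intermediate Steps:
L(V, S) = √(S² + V²)
m(C, f) = -654 + 3*f + 6*C (m(C, f) = 3*(C + ((C + f) - 218)) = 3*(C + (-218 + C + f)) = 3*(-218 + f + 2*C) = -654 + 3*f + 6*C)
39091 + m(L(y(4, 1), 1/5 - 7), 50) = 39091 + (-654 + 3*50 + 6*√((1/5 - 7)² + 1²)) = 39091 + (-654 + 150 + 6*√((⅕ - 7)² + 1)) = 39091 + (-654 + 150 + 6*√((-34/5)² + 1)) = 39091 + (-654 + 150 + 6*√(1156/25 + 1)) = 39091 + (-654 + 150 + 6*√(1181/25)) = 39091 + (-654 + 150 + 6*(√1181/5)) = 39091 + (-654 + 150 + 6*√1181/5) = 39091 + (-504 + 6*√1181/5) = 38587 + 6*√1181/5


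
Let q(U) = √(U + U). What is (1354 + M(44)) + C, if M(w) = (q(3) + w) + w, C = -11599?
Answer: -10157 + √6 ≈ -10155.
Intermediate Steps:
q(U) = √2*√U (q(U) = √(2*U) = √2*√U)
M(w) = √6 + 2*w (M(w) = (√2*√3 + w) + w = (√6 + w) + w = (w + √6) + w = √6 + 2*w)
(1354 + M(44)) + C = (1354 + (√6 + 2*44)) - 11599 = (1354 + (√6 + 88)) - 11599 = (1354 + (88 + √6)) - 11599 = (1442 + √6) - 11599 = -10157 + √6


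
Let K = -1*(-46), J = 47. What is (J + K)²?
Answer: 8649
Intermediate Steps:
K = 46
(J + K)² = (47 + 46)² = 93² = 8649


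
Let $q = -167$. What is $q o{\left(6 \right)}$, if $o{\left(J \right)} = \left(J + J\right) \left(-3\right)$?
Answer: $6012$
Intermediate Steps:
$o{\left(J \right)} = - 6 J$ ($o{\left(J \right)} = 2 J \left(-3\right) = - 6 J$)
$q o{\left(6 \right)} = - 167 \left(\left(-6\right) 6\right) = \left(-167\right) \left(-36\right) = 6012$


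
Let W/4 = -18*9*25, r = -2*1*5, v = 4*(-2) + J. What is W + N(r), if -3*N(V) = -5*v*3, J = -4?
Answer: -16260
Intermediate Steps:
v = -12 (v = 4*(-2) - 4 = -8 - 4 = -12)
r = -10 (r = -2*5 = -10)
W = -16200 (W = 4*(-18*9*25) = 4*(-162*25) = 4*(-4050) = -16200)
N(V) = -60 (N(V) = -(-5*(-12))*3/3 = -20*3 = -⅓*180 = -60)
W + N(r) = -16200 - 60 = -16260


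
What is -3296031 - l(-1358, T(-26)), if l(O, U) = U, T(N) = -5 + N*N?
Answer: -3296702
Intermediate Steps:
T(N) = -5 + N**2
-3296031 - l(-1358, T(-26)) = -3296031 - (-5 + (-26)**2) = -3296031 - (-5 + 676) = -3296031 - 1*671 = -3296031 - 671 = -3296702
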